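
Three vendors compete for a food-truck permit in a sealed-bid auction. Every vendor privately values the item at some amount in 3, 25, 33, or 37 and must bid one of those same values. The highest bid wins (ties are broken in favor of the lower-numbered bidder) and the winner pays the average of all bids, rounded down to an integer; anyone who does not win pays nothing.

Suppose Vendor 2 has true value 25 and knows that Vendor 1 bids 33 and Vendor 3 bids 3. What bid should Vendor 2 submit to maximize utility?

37

Bid 3: loses, pays 0, utility 0.
Bid 25: loses, pays 0, utility 0.
Bid 33: loses, pays 0, utility 0.
Bid 37: wins, pays 24, utility 25 - 24 = 1.
The best choice is 37 with utility 1.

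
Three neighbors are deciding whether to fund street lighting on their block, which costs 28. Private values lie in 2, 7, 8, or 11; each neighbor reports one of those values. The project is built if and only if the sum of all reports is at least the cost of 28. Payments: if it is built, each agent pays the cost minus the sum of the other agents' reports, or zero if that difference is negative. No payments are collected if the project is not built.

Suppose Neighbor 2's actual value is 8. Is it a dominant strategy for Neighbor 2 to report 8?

Yes

Check each profile of the others' reports and compare truth against every alternative report.
Others report (11, 11): truth gives 2, best alternative gives 2.
Others report (2, 2): truth gives 0, best alternative gives 0.
Others report (2, 7): truth gives 0, best alternative gives 0.
Others report (2, 8): truth gives 0, best alternative gives 0.
Others report (2, 11): truth gives 0, best alternative gives 0.
Others report (7, 2): truth gives 0, best alternative gives 0.
(Remaining 10 profiles checked similarly; truth is weakly best in each.)
In every case the truthful report is at least as good as any alternative, so it is a dominant strategy.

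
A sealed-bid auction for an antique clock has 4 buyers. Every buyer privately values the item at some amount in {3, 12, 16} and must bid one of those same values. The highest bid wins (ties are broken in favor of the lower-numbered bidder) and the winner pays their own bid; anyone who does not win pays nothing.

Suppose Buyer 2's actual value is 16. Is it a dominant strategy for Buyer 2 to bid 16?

No

Consider the case where Buyer 1 bids 3, Buyer 3 bids 3 and Buyer 4 bids 3.
Truthful bid 16: wins, pays 16, utility 16 - 16 = 0.
Bid 12 instead: wins, pays 12, utility 16 - 12 = 4.
Since 4 > 0, bidding 12 is strictly better here, so truthful bidding is not dominant.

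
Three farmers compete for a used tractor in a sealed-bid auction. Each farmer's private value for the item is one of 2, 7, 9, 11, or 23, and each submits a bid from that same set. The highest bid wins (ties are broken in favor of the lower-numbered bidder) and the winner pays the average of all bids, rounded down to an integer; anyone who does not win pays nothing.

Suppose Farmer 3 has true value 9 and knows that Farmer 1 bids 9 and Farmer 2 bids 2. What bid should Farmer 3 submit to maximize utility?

11

Bid 2: loses, pays 0, utility 0.
Bid 7: loses, pays 0, utility 0.
Bid 9: loses, pays 0, utility 0.
Bid 11: wins, pays 7, utility 9 - 7 = 2.
Bid 23: wins, pays 11, utility 9 - 11 = -2.
The best choice is 11 with utility 2.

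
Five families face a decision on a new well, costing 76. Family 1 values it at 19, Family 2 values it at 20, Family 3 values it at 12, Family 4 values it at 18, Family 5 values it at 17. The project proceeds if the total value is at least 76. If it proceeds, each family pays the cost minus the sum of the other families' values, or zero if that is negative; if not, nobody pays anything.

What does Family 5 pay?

Total value 86 ≥ cost 76, so the project is built.
The other families' values sum to 69.
Cost minus that sum is 76 - 69 = 7.

7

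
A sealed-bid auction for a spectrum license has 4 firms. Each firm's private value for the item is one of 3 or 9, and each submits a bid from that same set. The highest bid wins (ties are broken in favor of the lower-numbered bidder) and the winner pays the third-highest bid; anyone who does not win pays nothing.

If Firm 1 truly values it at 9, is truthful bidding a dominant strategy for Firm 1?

Yes

Check each profile of the others' bids and compare truth against every alternative bid.
Others bid (3, 3, 9): truth gives 6, best alternative gives 0.
Others bid (3, 9, 3): truth gives 6, best alternative gives 0.
Others bid (9, 3, 3): truth gives 6, best alternative gives 0.
Others bid (3, 3, 3): truth gives 6, best alternative gives 6.
Others bid (3, 9, 9): truth gives 0, best alternative gives 0.
Others bid (9, 3, 9): truth gives 0, best alternative gives 0.
(Remaining 2 profiles checked similarly; truth is weakly best in each.)
In every case the truthful bid is at least as good as any alternative, so it is a dominant strategy.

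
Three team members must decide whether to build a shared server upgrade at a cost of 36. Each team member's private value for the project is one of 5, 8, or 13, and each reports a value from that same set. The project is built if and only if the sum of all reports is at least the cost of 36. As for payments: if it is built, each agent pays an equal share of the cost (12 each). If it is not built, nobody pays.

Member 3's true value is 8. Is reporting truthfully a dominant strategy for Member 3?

Yes

Check each profile of the others' reports and compare truth against every alternative report.
Others report (5, 5): truth gives 0, best alternative gives 0.
Others report (5, 8): truth gives 0, best alternative gives 0.
Others report (5, 13): truth gives 0, best alternative gives 0.
Others report (8, 5): truth gives 0, best alternative gives 0.
Others report (8, 8): truth gives 0, best alternative gives 0.
Others report (8, 13): truth gives 0, best alternative gives 0.
(Remaining 3 profiles checked similarly; truth is weakly best in each.)
In every case the truthful report is at least as good as any alternative, so it is a dominant strategy.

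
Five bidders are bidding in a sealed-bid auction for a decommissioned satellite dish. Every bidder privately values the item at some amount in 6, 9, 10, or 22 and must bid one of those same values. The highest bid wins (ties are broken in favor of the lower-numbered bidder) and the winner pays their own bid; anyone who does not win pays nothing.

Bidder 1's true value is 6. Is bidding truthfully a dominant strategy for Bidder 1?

Check each profile of the others' bids and compare truth against every alternative bid.
Others bid (6, 6, 6, 6): truth gives 0, best alternative gives -3.
Others bid (6, 6, 6, 9): truth gives 0, best alternative gives -3.
Others bid (6, 6, 9, 6): truth gives 0, best alternative gives -3.
Others bid (6, 6, 9, 9): truth gives 0, best alternative gives -3.
Others bid (6, 9, 6, 6): truth gives 0, best alternative gives -3.
Others bid (6, 9, 6, 9): truth gives 0, best alternative gives -3.
(Remaining 250 profiles checked similarly; truth is weakly best in each.)
In every case the truthful bid is at least as good as any alternative, so it is a dominant strategy.

Yes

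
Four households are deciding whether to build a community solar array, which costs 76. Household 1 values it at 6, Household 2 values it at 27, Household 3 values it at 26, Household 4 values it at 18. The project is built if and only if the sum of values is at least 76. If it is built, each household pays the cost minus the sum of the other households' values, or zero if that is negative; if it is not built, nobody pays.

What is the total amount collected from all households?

73

Total value 77 ≥ cost 76, so it is built.
Household 1: others sum to 71; max(0, 76 - 71) = 5.
Household 2: others sum to 50; max(0, 76 - 50) = 26.
Household 3: others sum to 51; max(0, 76 - 51) = 25.
Household 4: others sum to 59; max(0, 76 - 59) = 17.
Total collected = 5 + 26 + 25 + 17 = 73.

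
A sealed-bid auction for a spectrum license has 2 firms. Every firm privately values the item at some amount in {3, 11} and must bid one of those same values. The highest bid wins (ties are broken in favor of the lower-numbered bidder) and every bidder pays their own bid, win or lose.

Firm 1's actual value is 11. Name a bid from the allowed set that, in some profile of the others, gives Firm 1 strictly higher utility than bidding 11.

3

Suppose Firm 2 bids 3.
Bid 11: wins, pays 11, utility 11 - 11 = 0.
Bid 3: wins, pays 3, utility 11 - 3 = 8.
So bidding 3 beats truth here (8 > 0).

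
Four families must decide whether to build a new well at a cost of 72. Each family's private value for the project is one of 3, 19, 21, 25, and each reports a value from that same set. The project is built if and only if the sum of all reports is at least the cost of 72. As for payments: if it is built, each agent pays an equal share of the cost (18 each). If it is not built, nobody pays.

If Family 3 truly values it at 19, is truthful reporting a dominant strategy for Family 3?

No

Consider the case where Family 1 reports 3, Family 2 reports 19 and Family 4 reports 25.
Truthful report 19: project not built, utility 0.
Report 25 instead: project built, pays 18, utility 19 - 18 = 1.
Since 1 > 0, reporting 25 is strictly better here, so truthful reporting is not dominant.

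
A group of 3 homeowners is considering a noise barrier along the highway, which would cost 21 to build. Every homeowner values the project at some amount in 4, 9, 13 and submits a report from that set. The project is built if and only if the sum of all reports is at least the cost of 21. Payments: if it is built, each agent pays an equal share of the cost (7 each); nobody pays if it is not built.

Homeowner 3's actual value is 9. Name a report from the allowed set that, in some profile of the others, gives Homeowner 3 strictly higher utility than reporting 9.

13

Suppose Homeowner 1 reports 4 and Homeowner 2 reports 4.
Report 9: project not built, utility 0.
Report 13: project built, pays 7, utility 9 - 7 = 2.
So reporting 13 beats truth here (2 > 0).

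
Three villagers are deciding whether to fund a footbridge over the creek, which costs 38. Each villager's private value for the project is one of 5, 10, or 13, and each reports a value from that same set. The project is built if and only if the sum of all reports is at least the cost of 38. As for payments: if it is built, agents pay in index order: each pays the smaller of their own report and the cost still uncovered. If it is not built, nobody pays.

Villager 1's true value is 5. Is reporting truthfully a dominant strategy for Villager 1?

Check each profile of the others' reports and compare truth against every alternative report.
Others report (5, 5): truth gives 0, best alternative gives 0.
Others report (5, 10): truth gives 0, best alternative gives 0.
Others report (5, 13): truth gives 0, best alternative gives 0.
Others report (10, 5): truth gives 0, best alternative gives 0.
Others report (10, 10): truth gives 0, best alternative gives 0.
Others report (10, 13): truth gives 0, best alternative gives 0.
(Remaining 3 profiles checked similarly; truth is weakly best in each.)
In every case the truthful report is at least as good as any alternative, so it is a dominant strategy.

Yes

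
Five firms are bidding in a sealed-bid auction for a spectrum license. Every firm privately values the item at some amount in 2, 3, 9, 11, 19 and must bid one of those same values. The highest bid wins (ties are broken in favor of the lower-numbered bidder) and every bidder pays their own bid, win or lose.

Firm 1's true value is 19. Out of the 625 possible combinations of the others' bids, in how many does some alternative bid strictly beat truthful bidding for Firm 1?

256

Others bid (2, 2, 2, 2): truth gives 0; bid 2 gives 17 > 0. Violating.
Others bid (2, 2, 2, 3): truth gives 0; bid 3 gives 16 > 0. Violating.
Others bid (2, 2, 2, 9): truth gives 0; bid 9 gives 10 > 0. Violating.
Others bid (2, 2, 2, 11): truth gives 0; bid 11 gives 8 > 0. Violating.
Others bid (2, 2, 2, 19): truth gives 0; no alternative beats it.
Others bid (2, 2, 3, 19): truth gives 0; no alternative beats it.
(Checking all 625 profiles: 256 have a profitable deviation, 369 do not.)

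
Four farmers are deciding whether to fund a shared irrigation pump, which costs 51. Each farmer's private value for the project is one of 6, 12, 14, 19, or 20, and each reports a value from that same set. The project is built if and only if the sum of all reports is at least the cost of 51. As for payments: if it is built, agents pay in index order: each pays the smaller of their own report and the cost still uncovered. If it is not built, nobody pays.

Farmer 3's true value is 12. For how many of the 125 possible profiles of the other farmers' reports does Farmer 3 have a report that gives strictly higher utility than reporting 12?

59

Others report (6, 19, 20): truth gives 0; report 6 gives 6 > 0. Violating.
Others report (6, 20, 19): truth gives 0; report 6 gives 6 > 0. Violating.
Others report (6, 20, 20): truth gives 0; report 6 gives 6 > 0. Violating.
Others report (12, 14, 19): truth gives 0; report 6 gives 6 > 0. Violating.
Others report (6, 6, 6): truth gives 0; no alternative beats it.
Others report (6, 6, 12): truth gives 0; no alternative beats it.
(Checking all 125 profiles: 59 have a profitable deviation, 66 do not.)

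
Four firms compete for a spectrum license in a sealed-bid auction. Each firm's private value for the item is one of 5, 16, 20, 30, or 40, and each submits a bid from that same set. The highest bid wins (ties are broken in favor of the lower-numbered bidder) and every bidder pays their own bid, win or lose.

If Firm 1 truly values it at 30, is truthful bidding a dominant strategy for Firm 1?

No

Consider the case where Firm 2 bids 5, Firm 3 bids 5 and Firm 4 bids 5.
Truthful bid 30: wins, pays 30, utility 30 - 30 = 0.
Bid 5 instead: wins, pays 5, utility 30 - 5 = 25.
Since 25 > 0, bidding 5 is strictly better here, so truthful bidding is not dominant.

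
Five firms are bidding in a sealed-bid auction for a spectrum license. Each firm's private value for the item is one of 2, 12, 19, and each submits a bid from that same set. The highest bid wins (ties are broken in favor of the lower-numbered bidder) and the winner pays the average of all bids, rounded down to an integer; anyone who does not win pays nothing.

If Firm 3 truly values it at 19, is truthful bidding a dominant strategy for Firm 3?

Consider the case where Firm 1 bids 2, Firm 2 bids 2, Firm 4 bids 2 and Firm 5 bids 2.
Truthful bid 19: wins, pays 5, utility 19 - 5 = 14.
Bid 12 instead: wins, pays 4, utility 19 - 4 = 15.
Since 15 > 14, bidding 12 is strictly better here, so truthful bidding is not dominant.

No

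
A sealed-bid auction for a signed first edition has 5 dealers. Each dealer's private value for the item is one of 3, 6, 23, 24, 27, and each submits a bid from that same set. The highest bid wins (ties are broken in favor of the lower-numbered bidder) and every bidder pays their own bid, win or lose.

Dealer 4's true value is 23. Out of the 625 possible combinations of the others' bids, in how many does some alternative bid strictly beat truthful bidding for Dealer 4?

603

Others bid (3, 3, 3, 3): truth gives 0; bid 6 gives 17 > 0. Violating.
Others bid (3, 3, 3, 6): truth gives 0; bid 6 gives 17 > 0. Violating.
Others bid (3, 3, 3, 24): truth gives -23; bid 24 gives -1 > -23. Violating.
Others bid (3, 3, 3, 27): truth gives -23; bid 3 gives -3 > -23. Violating.
Others bid (3, 3, 3, 23): truth gives 0; no alternative beats it.
Others bid (3, 3, 6, 3): truth gives 0; no alternative beats it.
(Checking all 625 profiles: 603 have a profitable deviation, 22 do not.)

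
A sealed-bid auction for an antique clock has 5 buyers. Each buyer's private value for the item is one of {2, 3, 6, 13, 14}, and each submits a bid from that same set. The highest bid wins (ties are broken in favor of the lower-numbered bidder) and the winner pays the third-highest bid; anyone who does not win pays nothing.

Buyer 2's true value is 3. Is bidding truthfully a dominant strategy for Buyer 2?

No

Consider the case where Buyer 1 bids 2, Buyer 3 bids 2, Buyer 4 bids 2 and Buyer 5 bids 6.
Truthful bid 3: loses, pays 0, utility 0.
Bid 6 instead: wins, pays 2, utility 3 - 2 = 1.
Since 1 > 0, bidding 6 is strictly better here, so truthful bidding is not dominant.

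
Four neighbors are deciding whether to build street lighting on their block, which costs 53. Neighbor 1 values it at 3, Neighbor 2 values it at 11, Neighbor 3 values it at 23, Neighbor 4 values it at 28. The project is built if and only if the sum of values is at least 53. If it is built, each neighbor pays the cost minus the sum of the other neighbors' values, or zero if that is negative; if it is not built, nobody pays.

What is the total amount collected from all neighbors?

27

Total value 65 ≥ cost 53, so it is built.
Neighbor 1: others sum to 62; max(0, 53 - 62) = 0.
Neighbor 2: others sum to 54; max(0, 53 - 54) = 0.
Neighbor 3: others sum to 42; max(0, 53 - 42) = 11.
Neighbor 4: others sum to 37; max(0, 53 - 37) = 16.
Total collected = 0 + 0 + 11 + 16 = 27.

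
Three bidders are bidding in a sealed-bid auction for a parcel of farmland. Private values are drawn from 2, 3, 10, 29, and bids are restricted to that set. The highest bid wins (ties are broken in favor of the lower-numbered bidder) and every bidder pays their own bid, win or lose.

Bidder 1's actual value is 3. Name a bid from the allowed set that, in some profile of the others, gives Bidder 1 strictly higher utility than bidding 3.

2

Suppose Bidder 2 bids 2 and Bidder 3 bids 2.
Bid 3: wins, pays 3, utility 3 - 3 = 0.
Bid 2: wins, pays 2, utility 3 - 2 = 1.
So bidding 2 beats truth here (1 > 0).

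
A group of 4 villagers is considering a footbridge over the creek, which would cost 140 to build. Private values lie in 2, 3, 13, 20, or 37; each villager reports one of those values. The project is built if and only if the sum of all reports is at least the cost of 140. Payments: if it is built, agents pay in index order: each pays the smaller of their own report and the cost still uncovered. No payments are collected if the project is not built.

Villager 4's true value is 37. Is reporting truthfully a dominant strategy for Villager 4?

Check each profile of the others' reports and compare truth against every alternative report.
Others report (37, 37, 37): truth gives 8, best alternative gives 0.
Others report (2, 2, 2): truth gives 0, best alternative gives 0.
Others report (2, 2, 3): truth gives 0, best alternative gives 0.
Others report (2, 2, 13): truth gives 0, best alternative gives 0.
Others report (2, 2, 20): truth gives 0, best alternative gives 0.
Others report (2, 2, 37): truth gives 0, best alternative gives 0.
(Remaining 119 profiles checked similarly; truth is weakly best in each.)
In every case the truthful report is at least as good as any alternative, so it is a dominant strategy.

Yes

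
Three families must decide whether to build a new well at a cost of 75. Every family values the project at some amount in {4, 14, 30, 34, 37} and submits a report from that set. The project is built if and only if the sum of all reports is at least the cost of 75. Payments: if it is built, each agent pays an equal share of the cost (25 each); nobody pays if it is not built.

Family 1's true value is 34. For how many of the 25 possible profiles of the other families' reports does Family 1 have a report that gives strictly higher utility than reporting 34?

Others report (4, 34): truth gives 0; report 37 gives 9 > 0. Violating.
Others report (34, 4): truth gives 0; report 37 gives 9 > 0. Violating.
Others report (4, 4): truth gives 0; no alternative beats it.
Others report (4, 14): truth gives 0; no alternative beats it.
(Checking all 25 profiles: 2 have a profitable deviation, 23 do not.)

2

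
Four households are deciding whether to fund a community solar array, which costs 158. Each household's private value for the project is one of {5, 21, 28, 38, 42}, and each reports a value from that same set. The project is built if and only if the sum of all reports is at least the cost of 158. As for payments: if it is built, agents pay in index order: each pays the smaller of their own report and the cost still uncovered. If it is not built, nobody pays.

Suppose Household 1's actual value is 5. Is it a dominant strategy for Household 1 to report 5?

Yes

Check each profile of the others' reports and compare truth against every alternative report.
Others report (5, 5, 5): truth gives 0, best alternative gives 0.
Others report (5, 5, 21): truth gives 0, best alternative gives 0.
Others report (5, 5, 28): truth gives 0, best alternative gives 0.
Others report (5, 5, 38): truth gives 0, best alternative gives 0.
Others report (5, 5, 42): truth gives 0, best alternative gives 0.
Others report (5, 21, 5): truth gives 0, best alternative gives 0.
(Remaining 119 profiles checked similarly; truth is weakly best in each.)
In every case the truthful report is at least as good as any alternative, so it is a dominant strategy.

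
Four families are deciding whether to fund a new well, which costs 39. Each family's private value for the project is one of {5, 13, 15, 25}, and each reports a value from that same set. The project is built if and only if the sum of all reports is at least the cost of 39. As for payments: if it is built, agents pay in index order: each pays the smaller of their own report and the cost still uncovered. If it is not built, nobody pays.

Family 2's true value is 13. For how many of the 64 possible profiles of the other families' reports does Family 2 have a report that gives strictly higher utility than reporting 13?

48

Others report (5, 5, 25): truth gives 0; report 5 gives 8 > 0. Violating.
Others report (5, 13, 25): truth gives 0; report 5 gives 8 > 0. Violating.
Others report (5, 15, 15): truth gives 0; report 5 gives 8 > 0. Violating.
Others report (5, 15, 25): truth gives 0; report 5 gives 8 > 0. Violating.
Others report (5, 5, 5): truth gives 0; no alternative beats it.
Others report (5, 5, 13): truth gives 0; no alternative beats it.
(Checking all 64 profiles: 48 have a profitable deviation, 16 do not.)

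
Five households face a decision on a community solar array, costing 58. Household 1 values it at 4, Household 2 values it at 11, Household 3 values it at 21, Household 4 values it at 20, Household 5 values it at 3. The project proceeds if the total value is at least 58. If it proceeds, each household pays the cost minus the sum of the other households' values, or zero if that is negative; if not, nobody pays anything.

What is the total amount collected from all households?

54

Total value 59 ≥ cost 58, so it is built.
Household 1: others sum to 55; max(0, 58 - 55) = 3.
Household 2: others sum to 48; max(0, 58 - 48) = 10.
Household 3: others sum to 38; max(0, 58 - 38) = 20.
Household 4: others sum to 39; max(0, 58 - 39) = 19.
Household 5: others sum to 56; max(0, 58 - 56) = 2.
Total collected = 3 + 10 + 20 + 19 + 2 = 54.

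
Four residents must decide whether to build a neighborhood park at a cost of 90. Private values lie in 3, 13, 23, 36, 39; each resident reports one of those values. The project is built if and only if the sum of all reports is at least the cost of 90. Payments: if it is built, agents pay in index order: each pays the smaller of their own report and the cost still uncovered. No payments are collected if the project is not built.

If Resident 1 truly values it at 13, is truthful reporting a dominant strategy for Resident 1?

No

Consider the case where Resident 2 reports 13, Resident 3 reports 36 and Resident 4 reports 39.
Truthful report 13: project built, pays 13, utility 13 - 13 = 0.
Report 3 instead: project built, pays 3, utility 13 - 3 = 10.
Since 10 > 0, reporting 3 is strictly better here, so truthful reporting is not dominant.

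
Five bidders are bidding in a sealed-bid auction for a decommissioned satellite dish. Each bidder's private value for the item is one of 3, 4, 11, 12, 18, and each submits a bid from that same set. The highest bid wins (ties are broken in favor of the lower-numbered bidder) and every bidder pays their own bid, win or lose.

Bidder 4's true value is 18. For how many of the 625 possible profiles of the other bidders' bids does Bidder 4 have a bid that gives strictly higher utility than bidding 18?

413

Others bid (3, 3, 3, 3): truth gives 0; bid 4 gives 14 > 0. Violating.
Others bid (3, 3, 3, 4): truth gives 0; bid 4 gives 14 > 0. Violating.
Others bid (3, 3, 3, 11): truth gives 0; bid 11 gives 7 > 0. Violating.
Others bid (3, 3, 3, 12): truth gives 0; bid 12 gives 6 > 0. Violating.
Others bid (3, 3, 3, 18): truth gives 0; no alternative beats it.
Others bid (3, 3, 4, 18): truth gives 0; no alternative beats it.
(Checking all 625 profiles: 413 have a profitable deviation, 212 do not.)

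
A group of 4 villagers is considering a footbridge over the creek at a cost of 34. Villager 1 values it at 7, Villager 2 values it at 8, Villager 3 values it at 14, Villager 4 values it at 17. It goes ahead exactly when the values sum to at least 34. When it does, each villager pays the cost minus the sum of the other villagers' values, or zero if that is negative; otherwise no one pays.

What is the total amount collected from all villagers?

7

Total value 46 ≥ cost 34, so it is built.
Villager 1: others sum to 39; max(0, 34 - 39) = 0.
Villager 2: others sum to 38; max(0, 34 - 38) = 0.
Villager 3: others sum to 32; max(0, 34 - 32) = 2.
Villager 4: others sum to 29; max(0, 34 - 29) = 5.
Total collected = 0 + 0 + 2 + 5 = 7.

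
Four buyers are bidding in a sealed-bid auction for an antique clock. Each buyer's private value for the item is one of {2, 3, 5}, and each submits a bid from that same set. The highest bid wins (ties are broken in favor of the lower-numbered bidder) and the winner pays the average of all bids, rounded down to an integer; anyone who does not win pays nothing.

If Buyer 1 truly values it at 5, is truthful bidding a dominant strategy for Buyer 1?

No

Consider the case where Buyer 2 bids 2, Buyer 3 bids 2 and Buyer 4 bids 3.
Truthful bid 5: wins, pays 3, utility 5 - 3 = 2.
Bid 3 instead: wins, pays 2, utility 5 - 2 = 3.
Since 3 > 2, bidding 3 is strictly better here, so truthful bidding is not dominant.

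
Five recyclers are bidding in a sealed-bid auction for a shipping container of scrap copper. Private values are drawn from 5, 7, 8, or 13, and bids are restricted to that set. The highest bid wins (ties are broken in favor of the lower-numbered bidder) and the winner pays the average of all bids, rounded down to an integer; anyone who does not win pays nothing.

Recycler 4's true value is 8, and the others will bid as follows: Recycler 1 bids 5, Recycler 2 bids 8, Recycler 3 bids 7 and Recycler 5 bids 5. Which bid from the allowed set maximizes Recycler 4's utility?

13

Bid 5: loses, pays 0, utility 0.
Bid 7: loses, pays 0, utility 0.
Bid 8: loses, pays 0, utility 0.
Bid 13: wins, pays 7, utility 8 - 7 = 1.
The best choice is 13 with utility 1.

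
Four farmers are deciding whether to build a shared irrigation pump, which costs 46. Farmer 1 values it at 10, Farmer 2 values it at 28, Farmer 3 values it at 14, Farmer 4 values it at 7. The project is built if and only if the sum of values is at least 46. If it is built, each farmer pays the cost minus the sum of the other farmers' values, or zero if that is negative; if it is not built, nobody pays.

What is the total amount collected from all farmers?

16

Total value 59 ≥ cost 46, so it is built.
Farmer 1: others sum to 49; max(0, 46 - 49) = 0.
Farmer 2: others sum to 31; max(0, 46 - 31) = 15.
Farmer 3: others sum to 45; max(0, 46 - 45) = 1.
Farmer 4: others sum to 52; max(0, 46 - 52) = 0.
Total collected = 0 + 15 + 1 + 0 = 16.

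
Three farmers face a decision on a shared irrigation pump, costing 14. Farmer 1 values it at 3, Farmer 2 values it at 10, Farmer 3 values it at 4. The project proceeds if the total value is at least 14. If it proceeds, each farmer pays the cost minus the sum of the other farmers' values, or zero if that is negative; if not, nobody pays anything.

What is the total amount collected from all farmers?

Total value 17 ≥ cost 14, so it is built.
Farmer 1: others sum to 14; max(0, 14 - 14) = 0.
Farmer 2: others sum to 7; max(0, 14 - 7) = 7.
Farmer 3: others sum to 13; max(0, 14 - 13) = 1.
Total collected = 0 + 7 + 1 = 8.

8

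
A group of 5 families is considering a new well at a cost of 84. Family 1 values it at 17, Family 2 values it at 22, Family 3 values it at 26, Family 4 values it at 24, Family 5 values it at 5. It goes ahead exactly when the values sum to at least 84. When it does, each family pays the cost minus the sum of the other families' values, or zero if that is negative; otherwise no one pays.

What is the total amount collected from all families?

Total value 94 ≥ cost 84, so it is built.
Family 1: others sum to 77; max(0, 84 - 77) = 7.
Family 2: others sum to 72; max(0, 84 - 72) = 12.
Family 3: others sum to 68; max(0, 84 - 68) = 16.
Family 4: others sum to 70; max(0, 84 - 70) = 14.
Family 5: others sum to 89; max(0, 84 - 89) = 0.
Total collected = 7 + 12 + 16 + 14 + 0 = 49.

49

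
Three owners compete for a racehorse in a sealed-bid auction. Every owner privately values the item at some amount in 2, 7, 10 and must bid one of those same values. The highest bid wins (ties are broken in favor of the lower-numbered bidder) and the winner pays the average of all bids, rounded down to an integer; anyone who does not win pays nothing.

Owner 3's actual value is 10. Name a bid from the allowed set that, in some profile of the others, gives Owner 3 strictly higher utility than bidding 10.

Suppose Owner 1 bids 2 and Owner 2 bids 2.
Bid 10: wins, pays 4, utility 10 - 4 = 6.
Bid 7: wins, pays 3, utility 10 - 3 = 7.
So bidding 7 beats truth here (7 > 6).

7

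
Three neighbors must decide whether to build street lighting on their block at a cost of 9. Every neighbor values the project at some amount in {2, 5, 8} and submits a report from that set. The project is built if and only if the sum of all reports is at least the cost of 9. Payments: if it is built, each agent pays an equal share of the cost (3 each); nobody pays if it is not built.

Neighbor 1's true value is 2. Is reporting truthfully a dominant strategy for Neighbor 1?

Check each profile of the others' reports and compare truth against every alternative report.
Others report (2, 2): truth gives 0, best alternative gives -1.
Others report (2, 5): truth gives -1, best alternative gives -1.
Others report (2, 8): truth gives -1, best alternative gives -1.
Others report (5, 2): truth gives -1, best alternative gives -1.
Others report (5, 5): truth gives -1, best alternative gives -1.
Others report (5, 8): truth gives -1, best alternative gives -1.
(Remaining 3 profiles checked similarly; truth is weakly best in each.)
In every case the truthful report is at least as good as any alternative, so it is a dominant strategy.

Yes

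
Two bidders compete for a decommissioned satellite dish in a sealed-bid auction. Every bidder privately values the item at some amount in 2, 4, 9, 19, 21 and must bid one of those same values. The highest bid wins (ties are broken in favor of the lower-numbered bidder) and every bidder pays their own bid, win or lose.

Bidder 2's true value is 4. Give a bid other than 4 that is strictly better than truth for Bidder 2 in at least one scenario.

2

Suppose Bidder 1 bids 4.
Bid 4: loses but pays 4, utility -4.
Bid 2: loses but pays 2, utility -2.
So bidding 2 beats truth here (-2 > -4).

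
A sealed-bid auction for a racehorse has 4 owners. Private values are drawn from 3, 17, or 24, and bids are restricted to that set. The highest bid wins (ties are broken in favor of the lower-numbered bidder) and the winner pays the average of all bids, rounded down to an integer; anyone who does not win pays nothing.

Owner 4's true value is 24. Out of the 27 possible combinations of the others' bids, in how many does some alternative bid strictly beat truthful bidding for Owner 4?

1

Others bid (3, 3, 3): truth gives 16; bid 17 gives 18 > 16. Violating.
Others bid (3, 3, 17): truth gives 13; no alternative beats it.
Others bid (3, 3, 24): truth gives 0; no alternative beats it.
(Checking all 27 profiles: 1 has a profitable deviation, 26 do not.)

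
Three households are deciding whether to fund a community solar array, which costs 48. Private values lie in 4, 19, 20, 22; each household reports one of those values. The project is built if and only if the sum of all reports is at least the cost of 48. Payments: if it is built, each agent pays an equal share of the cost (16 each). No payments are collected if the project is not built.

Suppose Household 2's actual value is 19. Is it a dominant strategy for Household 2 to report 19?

Consider the case where Household 1 reports 4 and Household 3 reports 22.
Truthful report 19: project not built, utility 0.
Report 22 instead: project built, pays 16, utility 19 - 16 = 3.
Since 3 > 0, reporting 22 is strictly better here, so truthful reporting is not dominant.

No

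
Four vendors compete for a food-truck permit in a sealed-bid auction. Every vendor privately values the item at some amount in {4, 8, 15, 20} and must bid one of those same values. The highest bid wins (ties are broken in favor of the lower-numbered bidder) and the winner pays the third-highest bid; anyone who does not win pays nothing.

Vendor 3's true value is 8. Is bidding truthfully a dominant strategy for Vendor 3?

No

Consider the case where Vendor 1 bids 4, Vendor 2 bids 4 and Vendor 4 bids 15.
Truthful bid 8: loses, pays 0, utility 0.
Bid 15 instead: wins, pays 4, utility 8 - 4 = 4.
Since 4 > 0, bidding 15 is strictly better here, so truthful bidding is not dominant.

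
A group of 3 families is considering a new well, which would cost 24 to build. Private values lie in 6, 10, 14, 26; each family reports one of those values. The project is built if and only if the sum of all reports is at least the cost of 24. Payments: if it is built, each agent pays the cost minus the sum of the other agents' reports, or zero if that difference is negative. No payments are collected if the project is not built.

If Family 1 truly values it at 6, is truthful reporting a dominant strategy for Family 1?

Check each profile of the others' reports and compare truth against every alternative report.
Others report (6, 10): truth gives 0, best alternative gives -2.
Others report (10, 6): truth gives 0, best alternative gives -2.
Others report (6, 26): truth gives 6, best alternative gives 6.
Others report (10, 14): truth gives 6, best alternative gives 6.
Others report (10, 26): truth gives 6, best alternative gives 6.
Others report (14, 10): truth gives 6, best alternative gives 6.
(Remaining 10 profiles checked similarly; truth is weakly best in each.)
In every case the truthful report is at least as good as any alternative, so it is a dominant strategy.

Yes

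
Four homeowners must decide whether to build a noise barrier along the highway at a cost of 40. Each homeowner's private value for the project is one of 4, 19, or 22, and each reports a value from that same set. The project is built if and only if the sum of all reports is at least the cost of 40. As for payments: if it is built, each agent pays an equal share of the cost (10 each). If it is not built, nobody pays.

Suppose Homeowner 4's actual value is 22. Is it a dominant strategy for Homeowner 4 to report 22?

Check each profile of the others' reports and compare truth against every alternative report.
Others report (4, 4, 19): truth gives 12, best alternative gives 12.
Others report (4, 4, 22): truth gives 12, best alternative gives 12.
Others report (4, 19, 4): truth gives 12, best alternative gives 12.
Others report (4, 19, 19): truth gives 12, best alternative gives 12.
Others report (4, 19, 22): truth gives 12, best alternative gives 12.
Others report (4, 22, 4): truth gives 12, best alternative gives 12.
(Remaining 21 profiles checked similarly; truth is weakly best in each.)
In every case the truthful report is at least as good as any alternative, so it is a dominant strategy.

Yes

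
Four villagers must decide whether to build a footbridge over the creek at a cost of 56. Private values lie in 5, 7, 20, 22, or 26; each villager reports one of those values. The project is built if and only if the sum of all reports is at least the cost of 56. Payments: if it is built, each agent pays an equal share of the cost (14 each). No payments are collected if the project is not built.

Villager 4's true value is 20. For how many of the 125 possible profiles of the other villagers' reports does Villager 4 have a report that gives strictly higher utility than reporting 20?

Others report (5, 5, 20): truth gives 0; report 26 gives 6 > 0. Violating.
Others report (5, 5, 22): truth gives 0; report 26 gives 6 > 0. Violating.
Others report (5, 7, 20): truth gives 0; report 26 gives 6 > 0. Violating.
Others report (5, 7, 22): truth gives 0; report 22 gives 6 > 0. Violating.
Others report (5, 5, 5): truth gives 0; no alternative beats it.
Others report (5, 5, 7): truth gives 0; no alternative beats it.
(Checking all 125 profiles: 21 have a profitable deviation, 104 do not.)

21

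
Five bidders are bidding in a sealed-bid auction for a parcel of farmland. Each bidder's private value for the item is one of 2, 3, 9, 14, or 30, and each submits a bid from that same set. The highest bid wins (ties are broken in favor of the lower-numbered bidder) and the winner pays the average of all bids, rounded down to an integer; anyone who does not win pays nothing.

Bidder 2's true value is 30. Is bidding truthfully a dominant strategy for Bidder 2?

Consider the case where Bidder 1 bids 2, Bidder 3 bids 2, Bidder 4 bids 2 and Bidder 5 bids 2.
Truthful bid 30: wins, pays 7, utility 30 - 7 = 23.
Bid 3 instead: wins, pays 2, utility 30 - 2 = 28.
Since 28 > 23, bidding 3 is strictly better here, so truthful bidding is not dominant.

No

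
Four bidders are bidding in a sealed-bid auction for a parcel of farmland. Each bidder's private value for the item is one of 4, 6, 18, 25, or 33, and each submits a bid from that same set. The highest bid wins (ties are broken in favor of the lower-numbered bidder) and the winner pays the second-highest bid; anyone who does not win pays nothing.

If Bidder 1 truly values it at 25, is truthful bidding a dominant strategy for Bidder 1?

Yes

Check each profile of the others' bids and compare truth against every alternative bid.
Others bid (4, 4, 4): truth gives 21, best alternative gives 21.
Others bid (4, 4, 6): truth gives 19, best alternative gives 19.
Others bid (4, 6, 4): truth gives 19, best alternative gives 19.
Others bid (4, 6, 6): truth gives 19, best alternative gives 19.
Others bid (6, 4, 4): truth gives 19, best alternative gives 19.
Others bid (6, 4, 6): truth gives 19, best alternative gives 19.
(Remaining 119 profiles checked similarly; truth is weakly best in each.)
In every case the truthful bid is at least as good as any alternative, so it is a dominant strategy.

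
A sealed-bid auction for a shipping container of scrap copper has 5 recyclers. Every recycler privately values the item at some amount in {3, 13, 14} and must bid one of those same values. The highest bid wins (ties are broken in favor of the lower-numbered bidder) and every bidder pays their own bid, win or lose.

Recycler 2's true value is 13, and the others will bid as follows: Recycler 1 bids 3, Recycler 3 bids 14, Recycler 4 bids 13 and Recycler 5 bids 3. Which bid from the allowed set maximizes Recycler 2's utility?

Bid 3: loses but pays 3, utility -3.
Bid 13: loses but pays 13, utility -13.
Bid 14: wins, pays 14, utility 13 - 14 = -1.
The best choice is 14 with utility -1.

14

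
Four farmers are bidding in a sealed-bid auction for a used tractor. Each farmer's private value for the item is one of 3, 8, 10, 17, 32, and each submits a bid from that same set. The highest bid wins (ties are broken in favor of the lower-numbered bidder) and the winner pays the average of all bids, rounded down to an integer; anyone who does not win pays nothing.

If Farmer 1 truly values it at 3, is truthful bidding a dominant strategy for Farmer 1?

Yes

Check each profile of the others' bids and compare truth against every alternative bid.
Others bid (8, 8, 8): truth gives 0, best alternative gives -5.
Others bid (3, 8, 8): truth gives 0, best alternative gives -3.
Others bid (8, 3, 8): truth gives 0, best alternative gives -3.
Others bid (8, 8, 3): truth gives 0, best alternative gives -3.
Others bid (3, 3, 8): truth gives 0, best alternative gives -2.
Others bid (3, 8, 3): truth gives 0, best alternative gives -2.
(Remaining 119 profiles checked similarly; truth is weakly best in each.)
In every case the truthful bid is at least as good as any alternative, so it is a dominant strategy.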